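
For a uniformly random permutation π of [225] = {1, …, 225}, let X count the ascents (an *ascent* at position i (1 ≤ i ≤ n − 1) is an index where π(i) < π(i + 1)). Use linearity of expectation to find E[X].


Write X = Σ X_I over i = 1, …, 224, with X_I the indicator of one ascent.
There are 224 indicators.
For each fixed i, the pair (π(i), π(i+1)) is a uniformly random ordered pair of distinct values from {1, …, 225}; by symmetry P[π(i) < π(i+1)] = 1/2.
By linearity: E[X] = 224 · (1/2) = (225 − 1) · (1/2) = 112 ≈ 112.00000.

E[X] = 112 = 112.00000.


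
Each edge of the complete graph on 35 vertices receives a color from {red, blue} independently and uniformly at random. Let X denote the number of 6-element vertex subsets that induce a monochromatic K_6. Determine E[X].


Let X = Σ_S X_S over the C(35, 6) = 1623160 subsets S of size 6, where X_S = 1 if the K_6 on S is monochromatic.
For a fixed S, the K_6 on S has C(6, 2) = 15 edges. P[all 15 edges red] = (1/2)^15, and likewise for blue, so P[monochromatic] = 2·(1/2)^15 = 2^{1 − 15} = 1/16384.
By linearity: E[X] = C(35, 6) · 2^{1 − 15} = 1623160 · 1/16384 = 202895/2048.
Numerically: E[X] ≈ 99.069824.

E[X] = C(35,6)·2^(1−C(6,2)) = 202895/2048 ≈ 99.069824.


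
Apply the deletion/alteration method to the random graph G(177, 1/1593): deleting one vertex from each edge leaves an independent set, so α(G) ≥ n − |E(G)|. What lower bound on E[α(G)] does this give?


E[|E(G)|] = C(177, 2)·p = 15576 · (1/1593) = 88/9.
E[α(G)] ≥ n − E[|E(G)|] = 177 − 88/9 = 1505/9.
Numerically: ≈ 167.222222.
(This is only a lower bound; the true E[α(G)] may be larger.)

E[α(G)] ≥ 1505/9 ≈ 167.222222.


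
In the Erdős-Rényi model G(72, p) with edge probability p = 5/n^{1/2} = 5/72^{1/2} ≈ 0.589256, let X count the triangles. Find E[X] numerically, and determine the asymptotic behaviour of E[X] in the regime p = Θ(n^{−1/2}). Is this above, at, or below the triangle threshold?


Number of potential triangles: C(72, 3) = 59640.
Each occurs with probability p³ ≈ (0.589256)³ ≈ 2.04602657e-01.
By linearity: E[X] = C(72, 3)·p³ ≈ 59640 · 2.04602657e-01 ≈ 12202.502439.
Since α = 1/2 < 1, p = c/n^{1/2} ≫ 1/n is above the triangle threshold p ~ 1/n. Asymptotically E[X] ~ (c³/6)·n^{3(1−α)} = (5³/6)·n^{1.5} → ∞; triangles are abundant w.h.p.

E[X] ≈ 12202.502439; in regime p = Θ(1/n^{1/2}) E[X] diverges (above the triangle threshold p ~ 1/n).


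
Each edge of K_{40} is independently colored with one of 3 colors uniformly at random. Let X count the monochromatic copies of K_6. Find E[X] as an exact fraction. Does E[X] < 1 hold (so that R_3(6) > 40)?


E[X] = C(40, 6) · 3^{1 − 15} = 3838380 · 3^{−14} = 3838380/4782969.
As a reduced fraction: E[X] = 1279460/1594323 ≈ 0.803.
Is E[X] < 1? YES.
Since E[X] < 1, there exists a 3-coloring of K_{40} with no monochromatic K_6; hence R_3(6) > 40.

E[X] = 1279460/1594323 ≈ 0.803; E[X] < 1, so R_3(6) > 40.


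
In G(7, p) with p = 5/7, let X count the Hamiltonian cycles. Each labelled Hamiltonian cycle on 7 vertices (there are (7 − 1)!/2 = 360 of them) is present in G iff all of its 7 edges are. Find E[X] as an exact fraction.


K_7 has (7 − 1)!/2 = 360 labelled Hamiltonian cycles.
For each such Hamiltonian cycle H, let X_H = 1 if all 7 edges of H are present in G. Then P[X_H = 1] = p^{7} = (5/7)^{7} = 78125/823543.
By linearity of expectation: E[X] = Σ_H E[X_H] = 360 · p^{7} = 360 · 78125/823543 = 28125000/823543.
Numerically: E[X] ≈ 34.15.

E[X] = 360 · (5/7)^{7} = 28125000/823543 ≈ 34.15.


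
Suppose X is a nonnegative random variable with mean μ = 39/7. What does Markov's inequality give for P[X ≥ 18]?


μ = E[X] = 39/7, a = 18.
Markov: P[X ≥ 18] ≤ μ/a = (39/7)/18 = 13/42.
Numerically: ≈ 0.3095.
(Since a = 18 > μ = 5.5714, the bound 13/42 is < 1 and informative.)

P[X ≥ 18] ≤ 13/42 ≈ 0.3095.


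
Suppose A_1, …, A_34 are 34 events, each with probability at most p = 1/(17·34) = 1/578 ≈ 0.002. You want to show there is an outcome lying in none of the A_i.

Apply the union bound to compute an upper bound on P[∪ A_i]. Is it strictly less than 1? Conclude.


Union bound: P[∪_{i=1}^{34} A_i] ≤ Σ_i P[A_i] ≤ 34·p = 34·(1/578) = 1/17.
Numerically: 1/17 ≈ 0.059.
Is 1/17 < 1? YES.
Since P[∪ A_i] ≤ 1/17 < 1, the complement has P[∩ A_i^c] ≥ 1 − 1/17 = 16/17 > 0, so some outcome avoids every A_i.

34·p = 1/17 ≈ 0.059; existence CERTIFIED by the union bound.


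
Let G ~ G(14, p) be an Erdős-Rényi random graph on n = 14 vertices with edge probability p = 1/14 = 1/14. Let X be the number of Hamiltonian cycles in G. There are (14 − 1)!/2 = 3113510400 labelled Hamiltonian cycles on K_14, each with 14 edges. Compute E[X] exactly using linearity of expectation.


K_14 has (14 − 1)!/2 = 3113510400 labelled Hamiltonian cycles.
For each such Hamiltonian cycle H, let X_H = 1 if all 14 edges of H are present in G. Then P[X_H = 1] = p^{14} = (1/14)^{14} = 1/11112006825558016.
Summing the indicators: E[X] = Σ_H E[X_H] = 3113510400 · p^{14} = 3113510400 · 1/11112006825558016 = 868725/3100448333024.
Numerically: E[X] ≈ 2.8e-07.

E[X] = 3113510400 · (1/14)^{14} = 868725/3100448333024 ≈ 2.8e-07.


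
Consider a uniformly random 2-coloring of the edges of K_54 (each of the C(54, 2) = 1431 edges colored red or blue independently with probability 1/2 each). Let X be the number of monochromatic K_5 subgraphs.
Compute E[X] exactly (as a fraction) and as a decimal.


Let X = Σ_S X_S over the C(54, 5) = 3162510 subsets S of size 5, where X_S = 1 if the K_5 on S is monochromatic.
For a fixed S, the K_5 on S has C(5, 2) = 10 edges. P[all 10 edges red] = (1/2)^10, and likewise for blue, so P[monochromatic] = 2·(1/2)^10 = 2^{1 − 10} = 1/512.
By linearity of expectation: E[X] = C(54, 5) · 2^{1 − 10} = 3162510 · 1/512 = 1581255/256.
Numerically: E[X] ≈ 6176.7773.

E[X] = C(54,5)·2^(1−C(5,2)) = 1581255/256 ≈ 6176.7773.


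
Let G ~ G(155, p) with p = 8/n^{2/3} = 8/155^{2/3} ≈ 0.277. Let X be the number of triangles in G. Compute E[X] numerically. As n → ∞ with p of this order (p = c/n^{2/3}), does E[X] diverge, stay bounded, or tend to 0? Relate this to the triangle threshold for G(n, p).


Number of potential triangles: C(155, 3) = 608685.
Each occurs with probability p³ ≈ (0.277)³ ≈ 2.13111e-02.
By linearity: E[X] = C(155, 3)·p³ ≈ 608685 · 2.13111e-02 ≈ 12971.768.
Since α = 2/3 < 1, p = c/n^{2/3} ≫ 1/n is above the triangle threshold p ~ 1/n. Asymptotically E[X] ~ (c³/6)·n^{3(1−α)} = (8³/6)·n^{1} → ∞; triangles are abundant w.h.p.

E[X] ≈ 12971.768; in regime p = Θ(1/n^{2/3}) E[X] diverges (above the triangle threshold p ~ 1/n).


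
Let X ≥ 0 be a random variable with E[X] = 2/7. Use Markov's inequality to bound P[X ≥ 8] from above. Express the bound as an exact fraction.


μ = E[X] = 2/7, a = 8.
Markov: P[X ≥ 8] ≤ μ/a = (2/7)/8 = 1/28.
Numerically: ≈ 0.036.
(Since a = 8 > μ = 0.286, the bound 1/28 is < 1 and informative.)

P[X ≥ 8] ≤ 1/28 ≈ 0.036.


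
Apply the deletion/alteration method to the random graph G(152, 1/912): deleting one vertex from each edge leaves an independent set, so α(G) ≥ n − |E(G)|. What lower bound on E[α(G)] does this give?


E[|E(G)|] = C(152, 2)·p = 11476 · (1/912) = 151/12.
E[α(G)] ≥ n − E[|E(G)|] = 152 − 151/12 = 1673/12.
Numerically: ≈ 139.41667.
(This is only a lower bound; the true E[α(G)] may be larger.)

E[α(G)] ≥ 1673/12 ≈ 139.41667.


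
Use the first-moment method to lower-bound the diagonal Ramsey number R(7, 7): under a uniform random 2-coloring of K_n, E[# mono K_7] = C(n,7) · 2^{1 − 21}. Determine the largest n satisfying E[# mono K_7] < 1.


We need C(n, 7) · 2^{1 − 21} < 1, i.e. C(n, 7) < 2^{21 − 1} = 1048576.
Check values of n near the boundary:
  n = 26: C(26, 7) = 657800; 657800 < 1048576? YES
  n = 27: C(27, 7) = 888030; 888030 < 1048576? YES
  n = 28: C(28, 7) = 1184040; 1184040 < 1048576? NO
  n = 29: C(29, 7) = 1560780; 1560780 < 1048576? NO
The largest n with C(n, 7) < 1048576 is n = 27 (where E[X] = 444015/524288 ≈ 0.846891). Hence R(7, 7) > 27, i.e. R(7, 7) ≥ 28.

Largest n = 27; hence R(7, 7) > 27.


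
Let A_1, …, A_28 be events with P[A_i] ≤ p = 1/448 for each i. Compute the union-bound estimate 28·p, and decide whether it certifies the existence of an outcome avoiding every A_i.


Union bound: P[∪_{i=1}^{28} A_i] ≤ Σ_i P[A_i] ≤ 28·p = 28·(1/448) = 1/16.
Numerically: 1/16 ≈ 0.0625.
Is 1/16 < 1? YES.
Since P[∪ A_i] ≤ 1/16 < 1, the complement has P[∩ A_i^c] ≥ 1 − 1/16 = 15/16 > 0, so some outcome avoids every A_i.

28·p = 1/16 ≈ 0.0625; existence CERTIFIED by the union bound.


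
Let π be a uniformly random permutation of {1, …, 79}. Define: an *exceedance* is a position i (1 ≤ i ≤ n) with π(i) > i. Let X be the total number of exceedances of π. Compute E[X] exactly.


Write X = Σ_{i=1}^{79} X_i, where X_i = 1_{π(i) > i}.
For each fixed i, π(i) is uniform over {1, …, 79} (marginal of a uniform permutation), so P[π(i) > i] = (n − i)/n. Summing: Σ_{i=1}^{79} (n − i)/n = (0 + 1 + … + 78)/79 = 79(79 − 1)/(2·79) = (79 − 1)/2.
Hence E[X] = Σ_{i=1}^{79} (79 − i)/79 = 39 ≈ 39.00000.

E[X] = 39 = 39.00000.


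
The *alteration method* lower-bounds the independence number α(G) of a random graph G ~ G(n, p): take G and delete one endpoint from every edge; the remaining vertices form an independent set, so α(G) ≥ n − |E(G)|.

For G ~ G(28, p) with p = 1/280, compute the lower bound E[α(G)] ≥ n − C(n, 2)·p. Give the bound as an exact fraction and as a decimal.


E[|E(G)|] = C(28, 2)·p = 378 · (1/280) = 27/20.
E[α(G)] ≥ n − E[|E(G)|] = 28 − 27/20 = 533/20.
Numerically: ≈ 26.650000.
(This is only a lower bound; the true E[α(G)] may be larger.)

E[α(G)] ≥ 533/20 ≈ 26.650000.


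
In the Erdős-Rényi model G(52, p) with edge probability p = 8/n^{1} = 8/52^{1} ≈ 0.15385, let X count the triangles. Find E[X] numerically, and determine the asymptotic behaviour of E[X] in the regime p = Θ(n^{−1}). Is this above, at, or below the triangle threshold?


Number of potential triangles: C(52, 3) = 22100.
Each occurs with probability p³ ≈ (0.15385)³ ≈ 3.6413291e-03.
By linearity: E[X] = C(52, 3)·p³ ≈ 22100 · 3.6413291e-03 ≈ 80.47337.
Here α = 1, so p = 8/n is exactly at the triangle threshold p ~ 1/n. Asymptotically E[X] → c³/6 = 8³/6 = 256/3 ≈ 85.33333, a bounded constant. In this regime the triangle count is asymptotically Poisson(c³/6).

E[X] ≈ 80.47337; in regime p = Θ(1/n^{1}) E[X] stays bounded (at the triangle threshold p ~ 1/n).


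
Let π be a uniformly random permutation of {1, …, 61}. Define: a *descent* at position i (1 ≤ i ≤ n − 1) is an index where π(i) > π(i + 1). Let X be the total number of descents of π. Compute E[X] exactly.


Write X = Σ X_I over i = 1, …, 60, with X_I the indicator of one descent.
There are 60 indicators.
For each fixed i, the pair (π(i), π(i+1)) is a uniformly random ordered pair of distinct values from {1, …, 61}; by symmetry P[π(i) > π(i+1)] = 1/2.
By linearity: E[X] = 60 · (1/2) = (61 − 1) · (1/2) = 30 ≈ 30.000.

E[X] = 30 = 30.000.


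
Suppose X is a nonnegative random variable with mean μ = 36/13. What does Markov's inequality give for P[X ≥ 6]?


μ = E[X] = 36/13, a = 6.
Markov: P[X ≥ 6] ≤ μ/a = (36/13)/6 = 6/13.
Numerically: ≈ 0.462.
(Since a = 6 > μ = 2.769, the bound 6/13 is < 1 and informative.)

P[X ≥ 6] ≤ 6/13 ≈ 0.462.


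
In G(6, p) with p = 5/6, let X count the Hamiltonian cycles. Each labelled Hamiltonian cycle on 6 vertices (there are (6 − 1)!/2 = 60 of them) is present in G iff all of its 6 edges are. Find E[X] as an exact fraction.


K_6 has (6 − 1)!/2 = 60 labelled Hamiltonian cycles.
For each such Hamiltonian cycle H, let X_H = 1 if all 6 edges of H are present in G. Then P[X_H = 1] = p^{6} = (5/6)^{6} = 15625/46656.
By linearity: E[X] = Σ_H E[X_H] = 60 · p^{6} = 60 · 15625/46656 = 78125/3888.
Numerically: E[X] ≈ 20.09.

E[X] = 60 · (5/6)^{6} = 78125/3888 ≈ 20.09.


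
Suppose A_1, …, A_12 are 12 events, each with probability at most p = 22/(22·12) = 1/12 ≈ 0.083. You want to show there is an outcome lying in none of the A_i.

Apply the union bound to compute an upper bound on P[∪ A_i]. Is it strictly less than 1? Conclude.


Union bound: P[∪_{i=1}^{12} A_i] ≤ Σ_i P[A_i] ≤ 12·p = 12·(1/12) = 1.
Numerically: 1 ≈ 1.000.
Is 1 < 1? NO.
Since the bound 1 is ≥ 1, the union bound is uninformative here; it does NOT by itself certify existence.

12·p = 1 ≈ 1.000; existence NOT certified by the union bound.


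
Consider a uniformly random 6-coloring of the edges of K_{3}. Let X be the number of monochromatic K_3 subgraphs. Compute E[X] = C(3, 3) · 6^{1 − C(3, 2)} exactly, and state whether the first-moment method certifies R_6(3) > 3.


E[X] = C(3, 3) · 6^{1 − 3} = 1 · 6^{−2} = 1/36.
As a reduced fraction: E[X] = 1/36 ≈ 0.02778.
Is E[X] < 1? YES.
Since E[X] < 1, there exists a 6-coloring of K_{3} with no monochromatic K_3; hence R_6(3) > 3.

E[X] = 1/36 ≈ 0.02778; E[X] < 1, so R_6(3) > 3.


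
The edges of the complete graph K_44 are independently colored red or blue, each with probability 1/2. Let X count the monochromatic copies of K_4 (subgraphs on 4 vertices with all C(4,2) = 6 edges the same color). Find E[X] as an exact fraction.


Let X = Σ_S X_S over the C(44, 4) = 135751 subsets S of size 4, where X_S = 1 if the K_4 on S is monochromatic.
For a fixed S, the K_4 on S has C(4, 2) = 6 edges. P[all 6 edges red] = (1/2)^6, and likewise for blue, so P[monochromatic] = 2·(1/2)^6 = 2^{1 − 6} = 1/32.
By linearity: E[X] = C(44, 4) · 2^{1 − 6} = 135751 · 1/32 = 135751/32.
Numerically: E[X] ≈ 4242.2188.

E[X] = C(44,4)·2^(1−C(4,2)) = 135751/32 ≈ 4242.2188.


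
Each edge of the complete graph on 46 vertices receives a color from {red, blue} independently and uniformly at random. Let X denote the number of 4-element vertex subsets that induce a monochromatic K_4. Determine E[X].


Let X = Σ_S X_S over the C(46, 4) = 163185 subsets S of size 4, where X_S = 1 if the K_4 on S is monochromatic.
For a fixed S, the K_4 on S has C(4, 2) = 6 edges. P[all 6 edges red] = (1/2)^6, and likewise for blue, so P[monochromatic] = 2·(1/2)^6 = 2^{1 − 6} = 1/32.
By linearity: E[X] = C(46, 4) · 2^{1 − 6} = 163185 · 1/32 = 163185/32.
Numerically: E[X] ≈ 5099.5312.

E[X] = C(46,4)·2^(1−C(4,2)) = 163185/32 ≈ 5099.5312.


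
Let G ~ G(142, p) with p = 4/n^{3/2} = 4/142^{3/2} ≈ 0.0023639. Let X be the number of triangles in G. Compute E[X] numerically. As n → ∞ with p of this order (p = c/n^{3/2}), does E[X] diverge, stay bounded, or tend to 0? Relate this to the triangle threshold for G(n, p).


Number of potential triangles: C(142, 3) = 467180.
Each occurs with probability p³ ≈ (0.0023639)³ ≈ 1.3209380e-08.
By linearity: E[X] = C(142, 3)·p³ ≈ 467180 · 1.3209380e-08 ≈ 0.00617.
Since α = 3/2 > 1, p = c/n^{3/2} = o(1/n) is below the triangle threshold p ~ 1/n. Asymptotically E[X] ~ (c³/6)·n^{3(1−α)} = (4³/6)·n^{-1.5} → 0, so by Markov's inequality G has no triangles w.h.p.

E[X] ≈ 0.00617; in regime p = Θ(1/n^{3/2}) E[X] tends to 0 (below the triangle threshold p ~ 1/n).


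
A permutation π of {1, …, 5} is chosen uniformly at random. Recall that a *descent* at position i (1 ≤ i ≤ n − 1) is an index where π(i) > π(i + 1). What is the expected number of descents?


Write X = Σ X_I over i = 1, …, 4, with X_I the indicator of one descent.
There are 4 indicators.
For each fixed i, the pair (π(i), π(i+1)) is a uniformly random ordered pair of distinct values from {1, …, 5}; by symmetry P[π(i) > π(i+1)] = 1/2.
By linearity: E[X] = 4 · (1/2) = (5 − 1) · (1/2) = 2 ≈ 2.000.

E[X] = 2 = 2.000.


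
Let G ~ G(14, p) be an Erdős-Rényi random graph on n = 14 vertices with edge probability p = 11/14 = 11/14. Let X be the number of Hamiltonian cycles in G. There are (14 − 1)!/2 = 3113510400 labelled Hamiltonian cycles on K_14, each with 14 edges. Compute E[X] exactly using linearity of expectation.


K_14 has (14 − 1)!/2 = 3113510400 labelled Hamiltonian cycles.
For each such Hamiltonian cycle H, let X_H = 1 if all 14 edges of H are present in G. Then P[X_H = 1] = p^{14} = (11/14)^{14} = 379749833583241/11112006825558016.
Summing the indicators: E[X] = Σ_H E[X_H] = 3113510400 · p^{14} = 3113510400 · 379749833583241/11112006825558016 = 329898174179601037725/3100448333024.
Numerically: E[X] ≈ 1.064e+08.

E[X] = 3113510400 · (11/14)^{14} = 329898174179601037725/3100448333024 ≈ 1.064e+08.


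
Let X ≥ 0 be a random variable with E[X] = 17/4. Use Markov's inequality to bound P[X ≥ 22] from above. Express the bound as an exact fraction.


μ = E[X] = 17/4, a = 22.
Markov: P[X ≥ 22] ≤ μ/a = (17/4)/22 = 17/88.
Numerically: ≈ 0.193.
(Since a = 22 > μ = 4.250, the bound 17/88 is < 1 and informative.)

P[X ≥ 22] ≤ 17/88 ≈ 0.193.


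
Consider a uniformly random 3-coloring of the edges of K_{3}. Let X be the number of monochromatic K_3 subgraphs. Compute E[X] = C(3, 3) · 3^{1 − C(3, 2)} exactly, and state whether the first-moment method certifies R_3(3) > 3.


E[X] = C(3, 3) · 3^{1 − 3} = 1 · 3^{−2} = 1/9.
As a reduced fraction: E[X] = 1/9 ≈ 0.111111.
Is E[X] < 1? YES.
Since E[X] < 1, there exists a 3-coloring of K_{3} with no monochromatic K_3; hence R_3(3) > 3.

E[X] = 1/9 ≈ 0.111111; E[X] < 1, so R_3(3) > 3.


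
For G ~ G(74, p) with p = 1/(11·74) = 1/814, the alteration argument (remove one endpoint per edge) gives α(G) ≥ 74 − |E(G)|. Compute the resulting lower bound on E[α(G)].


E[|E(G)|] = C(74, 2)·p = 2701 · (1/814) = 73/22.
E[α(G)] ≥ n − E[|E(G)|] = 74 − 73/22 = 1555/22.
Numerically: ≈ 70.68182.
(This is only a lower bound; the true E[α(G)] may be larger.)

E[α(G)] ≥ 1555/22 ≈ 70.68182.


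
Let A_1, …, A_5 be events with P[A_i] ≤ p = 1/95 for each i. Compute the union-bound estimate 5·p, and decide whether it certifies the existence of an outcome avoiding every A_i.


Union bound: P[∪_{i=1}^{5} A_i] ≤ Σ_i P[A_i] ≤ 5·p = 5·(1/95) = 1/19.
Numerically: 1/19 ≈ 0.05263.
Is 1/19 < 1? YES.
Since P[∪ A_i] ≤ 1/19 < 1, the complement has P[∩ A_i^c] ≥ 1 − 1/19 = 18/19 > 0, so some outcome avoids every A_i.

5·p = 1/19 ≈ 0.05263; existence CERTIFIED by the union bound.


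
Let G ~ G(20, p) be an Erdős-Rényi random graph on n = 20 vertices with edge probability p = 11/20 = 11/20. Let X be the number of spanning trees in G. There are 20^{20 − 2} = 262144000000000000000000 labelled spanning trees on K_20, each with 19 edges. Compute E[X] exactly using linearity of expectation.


K_20 has 20^{20 − 2} = 262144000000000000000000 labelled spanning trees.
For each such spanning tree H, let X_H = 1 if all 19 edges of H are present in G. Then P[X_H = 1] = p^{19} = (11/20)^{19} = 61159090448414546291/5242880000000000000000000.
Summing the indicators: E[X] = Σ_H E[X_H] = 262144000000000000000000 · p^{19} = 262144000000000000000000 · 61159090448414546291/5242880000000000000000000 = 61159090448414546291/20.
Numerically: E[X] ≈ 3.06e+18.

E[X] = 262144000000000000000000 · (11/20)^{19} = 61159090448414546291/20 ≈ 3.06e+18.


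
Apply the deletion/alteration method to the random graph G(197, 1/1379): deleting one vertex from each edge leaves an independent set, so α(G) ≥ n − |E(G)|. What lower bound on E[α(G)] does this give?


E[|E(G)|] = C(197, 2)·p = 19306 · (1/1379) = 14.
E[α(G)] ≥ n − E[|E(G)|] = 197 − 14 = 183.
Numerically: ≈ 183.000.
(This is only a lower bound; the true E[α(G)] may be larger.)

E[α(G)] ≥ 183 ≈ 183.000.


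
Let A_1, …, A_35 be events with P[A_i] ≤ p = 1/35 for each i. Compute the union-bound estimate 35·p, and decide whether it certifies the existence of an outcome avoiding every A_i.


Union bound: P[∪_{i=1}^{35} A_i] ≤ Σ_i P[A_i] ≤ 35·p = 35·(1/35) = 1.
Numerically: 1 ≈ 1.000.
Is 1 < 1? NO.
Since the bound 1 is ≥ 1, the union bound is uninformative here; it does NOT by itself certify existence.

35·p = 1 ≈ 1.000; existence NOT certified by the union bound.


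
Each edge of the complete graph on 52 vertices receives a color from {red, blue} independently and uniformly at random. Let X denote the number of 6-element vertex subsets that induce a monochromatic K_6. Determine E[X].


Let X = Σ_S X_S over the C(52, 6) = 20358520 subsets S of size 6, where X_S = 1 if the K_6 on S is monochromatic.
For a fixed S, the K_6 on S has C(6, 2) = 15 edges. P[all 15 edges red] = (1/2)^15, and likewise for blue, so P[monochromatic] = 2·(1/2)^15 = 2^{1 − 15} = 1/16384.
By linearity: E[X] = C(52, 6) · 2^{1 − 15} = 20358520 · 1/16384 = 2544815/2048.
Numerically: E[X] ≈ 1242.5854.

E[X] = C(52,6)·2^(1−C(6,2)) = 2544815/2048 ≈ 1242.5854.


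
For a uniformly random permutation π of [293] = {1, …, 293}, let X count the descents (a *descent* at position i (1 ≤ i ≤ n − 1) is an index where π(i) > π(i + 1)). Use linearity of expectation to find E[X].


Write X = Σ X_I over i = 1, …, 292, with X_I the indicator of one descent.
There are 292 indicators.
For each fixed i, the pair (π(i), π(i+1)) is a uniformly random ordered pair of distinct values from {1, …, 293}; by symmetry P[π(i) > π(i+1)] = 1/2.
By linearity: E[X] = 292 · (1/2) = (293 − 1) · (1/2) = 146 ≈ 146.00000.

E[X] = 146 = 146.00000.


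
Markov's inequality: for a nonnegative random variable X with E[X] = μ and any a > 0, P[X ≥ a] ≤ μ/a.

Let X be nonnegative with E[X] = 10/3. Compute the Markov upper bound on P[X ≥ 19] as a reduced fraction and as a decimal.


μ = E[X] = 10/3, a = 19.
Markov: P[X ≥ 19] ≤ μ/a = (10/3)/19 = 10/57.
Numerically: ≈ 0.175.
(Since a = 19 > μ = 3.333, the bound 10/57 is < 1 and informative.)

P[X ≥ 19] ≤ 10/57 ≈ 0.175.


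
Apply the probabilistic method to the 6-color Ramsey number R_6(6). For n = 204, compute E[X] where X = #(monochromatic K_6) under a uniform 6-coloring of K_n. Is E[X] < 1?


E[X] = C(204, 6) · 6^{1 − 15} = 92944609660 · 6^{−14} = 92944609660/78364164096.
As a reduced fraction: E[X] = 23236152415/19591041024 ≈ 1.186060.
Is E[X] < 1? NO.
Since E[X] ≥ 1, the first-moment bound is inconclusive at n = 204; it does NOT by itself certify R_6(6) > 204.

E[X] = 23236152415/19591041024 ≈ 1.186060; E[X] ≥ 1; first-moment method inconclusive here.


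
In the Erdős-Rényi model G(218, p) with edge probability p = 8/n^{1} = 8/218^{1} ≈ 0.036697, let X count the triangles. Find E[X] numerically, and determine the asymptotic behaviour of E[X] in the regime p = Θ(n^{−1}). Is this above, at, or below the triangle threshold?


Number of potential triangles: C(218, 3) = 1703016.
Each occurs with probability p³ ≈ (0.036697)³ ≈ 4.9419743e-05.
By linearity: E[X] = C(218, 3)·p³ ≈ 1703016 · 4.9419743e-05 ≈ 84.16261.
Here α = 1, so p = 8/n is exactly at the triangle threshold p ~ 1/n. Asymptotically E[X] → c³/6 = 8³/6 = 256/3 ≈ 85.33333, a bounded constant. In this regime the triangle count is asymptotically Poisson(c³/6).

E[X] ≈ 84.16261; in regime p = Θ(1/n^{1}) E[X] stays bounded (at the triangle threshold p ~ 1/n).


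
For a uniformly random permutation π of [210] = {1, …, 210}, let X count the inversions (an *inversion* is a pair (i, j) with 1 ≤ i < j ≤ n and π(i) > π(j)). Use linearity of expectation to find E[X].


Write X = Σ X_I over the C(210, 2) = 21945 pairs i < j, with X_I the indicator of one inversion.
There are 21945 indicators.
For each fixed pair i < j, the values π(i) and π(j) are two distinct elements of {1, …, 210} in uniformly random order; by symmetry P[π(i) > π(j)] = 1/2.
By linearity: E[X] = 21945 · (1/2) = C(210, 2) · (1/2) = 21945/2 = 21945/2 ≈ 10972.5000.

E[X] = 21945/2 = 10972.5000.


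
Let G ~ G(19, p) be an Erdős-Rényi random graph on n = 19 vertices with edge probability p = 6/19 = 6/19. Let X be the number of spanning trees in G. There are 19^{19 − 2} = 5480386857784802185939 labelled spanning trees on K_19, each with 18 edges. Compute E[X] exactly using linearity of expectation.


K_19 has 19^{19 − 2} = 5480386857784802185939 labelled spanning trees.
For each such spanning tree H, let X_H = 1 if all 18 edges of H are present in G. Then P[X_H = 1] = p^{18} = (6/19)^{18} = 101559956668416/104127350297911241532841.
By linearity: E[X] = Σ_H E[X_H] = 5480386857784802185939 · p^{18} = 5480386857784802185939 · 101559956668416/104127350297911241532841 = 101559956668416/19.
Numerically: E[X] ≈ 5.35e+12.

E[X] = 5480386857784802185939 · (6/19)^{18} = 101559956668416/19 ≈ 5.35e+12.


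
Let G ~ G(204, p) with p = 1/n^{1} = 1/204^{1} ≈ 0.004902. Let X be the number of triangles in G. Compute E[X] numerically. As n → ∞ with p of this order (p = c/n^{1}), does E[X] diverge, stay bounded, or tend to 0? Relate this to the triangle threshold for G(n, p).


Number of potential triangles: C(204, 3) = 1394204.
Each occurs with probability p³ ≈ (0.004902)³ ≈ 1.1779029e-07.
By linearity: E[X] = C(204, 3)·p³ ≈ 1394204 · 1.1779029e-07 ≈ 0.16422.
Here α = 1, so p = 1/n is exactly at the triangle threshold p ~ 1/n. Asymptotically E[X] → c³/6 = 1³/6 = 1/6 ≈ 0.16667, a bounded constant. In this regime the triangle count is asymptotically Poisson(c³/6).

E[X] ≈ 0.16422; in regime p = Θ(1/n^{1}) E[X] stays bounded (at the triangle threshold p ~ 1/n).


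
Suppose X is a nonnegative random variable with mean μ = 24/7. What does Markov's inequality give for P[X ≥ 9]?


μ = E[X] = 24/7, a = 9.
Markov: P[X ≥ 9] ≤ μ/a = (24/7)/9 = 8/21.
Numerically: ≈ 0.38095.
(Since a = 9 > μ = 3.42857, the bound 8/21 is < 1 and informative.)

P[X ≥ 9] ≤ 8/21 ≈ 0.38095.


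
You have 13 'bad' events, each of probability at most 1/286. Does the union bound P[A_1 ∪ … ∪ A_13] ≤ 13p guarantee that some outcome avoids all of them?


Union bound: P[∪_{i=1}^{13} A_i] ≤ Σ_i P[A_i] ≤ 13·p = 13·(1/286) = 1/22.
Numerically: 1/22 ≈ 0.045.
Is 1/22 < 1? YES.
Since P[∪ A_i] ≤ 1/22 < 1, the complement has P[∩ A_i^c] ≥ 1 − 1/22 = 21/22 > 0, so some outcome avoids every A_i.

13·p = 1/22 ≈ 0.045; existence CERTIFIED by the union bound.


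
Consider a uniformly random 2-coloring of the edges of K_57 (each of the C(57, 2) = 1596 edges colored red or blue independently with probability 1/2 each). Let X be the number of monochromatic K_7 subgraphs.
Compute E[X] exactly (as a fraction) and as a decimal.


Let X = Σ_S X_S over the C(57, 7) = 264385836 subsets S of size 7, where X_S = 1 if the K_7 on S is monochromatic.
For a fixed S, the K_7 on S has C(7, 2) = 21 edges. P[all 21 edges red] = (1/2)^21, and likewise for blue, so P[monochromatic] = 2·(1/2)^21 = 2^{1 − 21} = 1/1048576.
By linearity of expectation: E[X] = C(57, 7) · 2^{1 − 21} = 264385836 · 1/1048576 = 66096459/262144.
Numerically: E[X] ≈ 252.138.

E[X] = C(57,7)·2^(1−C(7,2)) = 66096459/262144 ≈ 252.138.


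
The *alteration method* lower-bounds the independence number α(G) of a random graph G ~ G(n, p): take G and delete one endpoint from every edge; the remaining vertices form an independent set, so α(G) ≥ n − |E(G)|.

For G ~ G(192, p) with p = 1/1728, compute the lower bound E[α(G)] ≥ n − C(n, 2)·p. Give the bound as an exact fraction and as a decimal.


E[|E(G)|] = C(192, 2)·p = 18336 · (1/1728) = 191/18.
E[α(G)] ≥ n − E[|E(G)|] = 192 − 191/18 = 3265/18.
Numerically: ≈ 181.389.
(This is only a lower bound; the true E[α(G)] may be larger.)

E[α(G)] ≥ 3265/18 ≈ 181.389.


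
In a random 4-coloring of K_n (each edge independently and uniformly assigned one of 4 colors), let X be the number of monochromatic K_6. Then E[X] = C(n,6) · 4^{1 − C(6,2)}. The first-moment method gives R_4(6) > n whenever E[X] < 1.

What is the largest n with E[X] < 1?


We need C(n, 6) · 4^{1 − 15} < 1, i.e. C(n, 6) < 4^{15 − 1} = 268435456.
Check values of n near the boundary:
  n = 76: C(76, 6) = 218618940; 218618940 < 268435456? YES
  n = 77: C(77, 6) = 237093780; 237093780 < 268435456? YES
  n = 78: C(78, 6) = 256851595; 256851595 < 268435456? YES
  n = 79: C(79, 6) = 277962685; 277962685 < 268435456? NO
  n = 80: C(80, 6) = 300500200; 300500200 < 268435456? NO
  n = 81: C(81, 6) = 324540216; 324540216 < 268435456? NO
The largest n with C(n, 6) < 268435456 is n = 78 (where E[X] = 256851595/268435456 ≈ 0.9568468). Hence R_4(6) > 78, i.e. R_4(6) ≥ 79.

Largest n = 78; hence R_4(6) > 78.


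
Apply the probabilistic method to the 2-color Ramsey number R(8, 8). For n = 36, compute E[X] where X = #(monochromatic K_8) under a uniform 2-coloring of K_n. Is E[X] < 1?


E[X] = C(36, 8) · 2^{1 − 28} = 30260340 · 2^{−27} = 30260340/134217728.
As a reduced fraction: E[X] = 7565085/33554432 ≈ 0.22546.
Is E[X] < 1? YES.
Since E[X] < 1, there exists a 2-coloring of K_{36} with no monochromatic K_8; hence R(8, 8) > 36.

E[X] = 7565085/33554432 ≈ 0.22546; E[X] < 1, so R(8, 8) > 36.


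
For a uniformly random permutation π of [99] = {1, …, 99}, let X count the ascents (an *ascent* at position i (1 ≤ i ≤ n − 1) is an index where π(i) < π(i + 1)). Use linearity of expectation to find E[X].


Write X = Σ X_I over i = 1, …, 98, with X_I the indicator of one ascent.
There are 98 indicators.
For each fixed i, the pair (π(i), π(i+1)) is a uniformly random ordered pair of distinct values from {1, …, 99}; by symmetry P[π(i) < π(i+1)] = 1/2.
By linearity: E[X] = 98 · (1/2) = (99 − 1) · (1/2) = 49 ≈ 49.0000.

E[X] = 49 = 49.0000.


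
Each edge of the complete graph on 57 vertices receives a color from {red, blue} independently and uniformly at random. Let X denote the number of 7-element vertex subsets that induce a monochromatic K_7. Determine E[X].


Let X = Σ_S X_S over the C(57, 7) = 264385836 subsets S of size 7, where X_S = 1 if the K_7 on S is monochromatic.
For a fixed S, the K_7 on S has C(7, 2) = 21 edges. P[all 21 edges red] = (1/2)^21, and likewise for blue, so P[monochromatic] = 2·(1/2)^21 = 2^{1 − 21} = 1/1048576.
By linearity of expectation: E[X] = C(57, 7) · 2^{1 − 21} = 264385836 · 1/1048576 = 66096459/262144.
Numerically: E[X] ≈ 252.1380.

E[X] = C(57,7)·2^(1−C(7,2)) = 66096459/262144 ≈ 252.1380.


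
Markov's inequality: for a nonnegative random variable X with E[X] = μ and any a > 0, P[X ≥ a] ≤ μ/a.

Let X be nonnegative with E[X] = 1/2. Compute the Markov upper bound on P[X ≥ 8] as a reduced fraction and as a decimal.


μ = E[X] = 1/2, a = 8.
Markov: P[X ≥ 8] ≤ μ/a = (1/2)/8 = 1/16.
Numerically: ≈ 0.0625.
(Since a = 8 > μ = 0.5000, the bound 1/16 is < 1 and informative.)

P[X ≥ 8] ≤ 1/16 ≈ 0.0625.


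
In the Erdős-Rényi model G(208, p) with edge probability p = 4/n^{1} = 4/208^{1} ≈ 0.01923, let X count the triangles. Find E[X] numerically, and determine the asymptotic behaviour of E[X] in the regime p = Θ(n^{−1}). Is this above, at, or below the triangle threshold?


Number of potential triangles: C(208, 3) = 1478256.
Each occurs with probability p³ ≈ (0.01923)³ ≈ 7.111971e-06.
By linearity: E[X] = C(208, 3)·p³ ≈ 1478256 · 7.111971e-06 ≈ 10.5133.
Here α = 1, so p = 4/n is exactly at the triangle threshold p ~ 1/n. Asymptotically E[X] → c³/6 = 4³/6 = 32/3 ≈ 10.6667, a bounded constant. In this regime the triangle count is asymptotically Poisson(c³/6).

E[X] ≈ 10.5133; in regime p = Θ(1/n^{1}) E[X] stays bounded (at the triangle threshold p ~ 1/n).


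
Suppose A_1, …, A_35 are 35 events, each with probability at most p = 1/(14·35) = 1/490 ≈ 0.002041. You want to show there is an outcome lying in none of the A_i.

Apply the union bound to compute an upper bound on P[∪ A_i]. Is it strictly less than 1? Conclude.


Union bound: P[∪_{i=1}^{35} A_i] ≤ Σ_i P[A_i] ≤ 35·p = 35·(1/490) = 1/14.
Numerically: 1/14 ≈ 0.071429.
Is 1/14 < 1? YES.
Since P[∪ A_i] ≤ 1/14 < 1, the complement has P[∩ A_i^c] ≥ 1 − 1/14 = 13/14 > 0, so some outcome avoids every A_i.

35·p = 1/14 ≈ 0.071429; existence CERTIFIED by the union bound.


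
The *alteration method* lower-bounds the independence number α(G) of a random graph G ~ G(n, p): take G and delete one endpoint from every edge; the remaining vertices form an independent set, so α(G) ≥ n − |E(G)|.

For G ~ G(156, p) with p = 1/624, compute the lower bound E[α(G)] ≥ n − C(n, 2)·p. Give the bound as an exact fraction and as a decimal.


E[|E(G)|] = C(156, 2)·p = 12090 · (1/624) = 155/8.
E[α(G)] ≥ n − E[|E(G)|] = 156 − 155/8 = 1093/8.
Numerically: ≈ 136.6250.
(This is only a lower bound; the true E[α(G)] may be larger.)

E[α(G)] ≥ 1093/8 ≈ 136.6250.


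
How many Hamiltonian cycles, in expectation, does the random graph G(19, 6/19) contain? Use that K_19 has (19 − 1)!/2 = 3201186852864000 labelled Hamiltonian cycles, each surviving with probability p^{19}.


K_19 has (19 − 1)!/2 = 3201186852864000 labelled Hamiltonian cycles.
For each such Hamiltonian cycle H, let X_H = 1 if all 19 edges of H are present in G. Then P[X_H = 1] = p^{19} = (6/19)^{19} = 609359740010496/1978419655660313589123979.
By linearity: E[X] = Σ_H E[X_H] = 3201186852864000 · p^{19} = 3201186852864000 · 609359740010496/1978419655660313589123979 = 1950674388386224952567660544000/1978419655660313589123979.
Numerically: E[X] ≈ 9.8598e+05.

E[X] = 3201186852864000 · (6/19)^{19} = 1950674388386224952567660544000/1978419655660313589123979 ≈ 9.8598e+05.


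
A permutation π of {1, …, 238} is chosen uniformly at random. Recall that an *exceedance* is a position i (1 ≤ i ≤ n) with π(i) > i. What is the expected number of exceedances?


Write X = Σ_{i=1}^{238} X_i, where X_i = 1_{π(i) > i}.
For each fixed i, π(i) is uniform over {1, …, 238} (marginal of a uniform permutation), so P[π(i) > i] = (n − i)/n. Summing: Σ_{i=1}^{238} (n − i)/n = (0 + 1 + … + 237)/238 = 238(238 − 1)/(2·238) = (238 − 1)/2.
Hence E[X] = Σ_{i=1}^{238} (238 − i)/238 = 237/2 ≈ 118.5000.

E[X] = 237/2 = 118.5000.


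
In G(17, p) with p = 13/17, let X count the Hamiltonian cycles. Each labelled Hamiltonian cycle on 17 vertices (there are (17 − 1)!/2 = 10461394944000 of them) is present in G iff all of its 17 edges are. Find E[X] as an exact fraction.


K_17 has (17 − 1)!/2 = 10461394944000 labelled Hamiltonian cycles.
For each such Hamiltonian cycle H, let X_H = 1 if all 17 edges of H are present in G. Then P[X_H = 1] = p^{17} = (13/17)^{17} = 8650415919381337933/827240261886336764177.
Summing the indicators: E[X] = Σ_H E[X_H] = 10461394944000 · p^{17} = 10461394944000 · 8650415919381337933/827240261886336764177 = 90495417362513040260241610752000/827240261886336764177.
Numerically: E[X] ≈ 1.094e+11.

E[X] = 10461394944000 · (13/17)^{17} = 90495417362513040260241610752000/827240261886336764177 ≈ 1.094e+11.


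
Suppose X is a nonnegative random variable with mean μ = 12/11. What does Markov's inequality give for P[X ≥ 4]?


μ = E[X] = 12/11, a = 4.
Markov: P[X ≥ 4] ≤ μ/a = (12/11)/4 = 3/11.
Numerically: ≈ 0.2727.
(Since a = 4 > μ = 1.0909, the bound 3/11 is < 1 and informative.)

P[X ≥ 4] ≤ 3/11 ≈ 0.2727.


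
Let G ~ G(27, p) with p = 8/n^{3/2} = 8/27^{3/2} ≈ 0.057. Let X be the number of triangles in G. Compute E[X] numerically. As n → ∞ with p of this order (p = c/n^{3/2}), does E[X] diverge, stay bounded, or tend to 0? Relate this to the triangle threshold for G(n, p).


Number of potential triangles: C(27, 3) = 2925.
Each occurs with probability p³ ≈ (0.057)³ ≈ 1.85410e-04.
By linearity: E[X] = C(27, 3)·p³ ≈ 2925 · 1.85410e-04 ≈ 0.542.
Since α = 3/2 > 1, p = c/n^{3/2} = o(1/n) is below the triangle threshold p ~ 1/n. Asymptotically E[X] ~ (c³/6)·n^{3(1−α)} = (8³/6)·n^{-1.5} → 0, so by Markov's inequality G has no triangles w.h.p.

E[X] ≈ 0.542; in regime p = Θ(1/n^{3/2}) E[X] tends to 0 (below the triangle threshold p ~ 1/n).


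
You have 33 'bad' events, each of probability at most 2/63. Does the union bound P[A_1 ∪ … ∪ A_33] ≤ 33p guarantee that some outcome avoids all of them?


Union bound: P[∪_{i=1}^{33} A_i] ≤ Σ_i P[A_i] ≤ 33·p = 33·(2/63) = 22/21.
Numerically: 22/21 ≈ 1.048.
Is 22/21 < 1? NO.
Since the bound 22/21 is ≥ 1, the union bound is uninformative here; it does NOT by itself certify existence.

33·p = 22/21 ≈ 1.048; existence NOT certified by the union bound.


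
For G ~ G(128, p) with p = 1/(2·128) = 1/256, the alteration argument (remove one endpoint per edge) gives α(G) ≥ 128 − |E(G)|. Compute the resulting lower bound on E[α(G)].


E[|E(G)|] = C(128, 2)·p = 8128 · (1/256) = 127/4.
E[α(G)] ≥ n − E[|E(G)|] = 128 − 127/4 = 385/4.
Numerically: ≈ 96.2500.
(This is only a lower bound; the true E[α(G)] may be larger.)

E[α(G)] ≥ 385/4 ≈ 96.2500.


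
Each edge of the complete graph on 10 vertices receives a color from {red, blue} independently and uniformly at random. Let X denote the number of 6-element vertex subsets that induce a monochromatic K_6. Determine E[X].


Let X = Σ_S X_S over the C(10, 6) = 210 subsets S of size 6, where X_S = 1 if the K_6 on S is monochromatic.
For a fixed S, the K_6 on S has C(6, 2) = 15 edges. P[all 15 edges red] = (1/2)^15, and likewise for blue, so P[monochromatic] = 2·(1/2)^15 = 2^{1 − 15} = 1/16384.
By linearity: E[X] = C(10, 6) · 2^{1 − 15} = 210 · 1/16384 = 105/8192.
Numerically: E[X] ≈ 0.012817.

E[X] = C(10,6)·2^(1−C(6,2)) = 105/8192 ≈ 0.012817.


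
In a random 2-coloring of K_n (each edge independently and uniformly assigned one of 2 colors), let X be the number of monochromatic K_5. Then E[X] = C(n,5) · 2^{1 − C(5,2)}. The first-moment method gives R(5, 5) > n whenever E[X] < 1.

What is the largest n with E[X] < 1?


We need C(n, 5) · 2^{1 − 10} < 1, i.e. C(n, 5) < 2^{10 − 1} = 512.
Check values of n near the boundary:
  n = 8: C(8, 5) = 56; 56 < 512? YES
  n = 9: C(9, 5) = 126; 126 < 512? YES
  n = 10: C(10, 5) = 252; 252 < 512? YES
  n = 11: C(11, 5) = 462; 462 < 512? YES
  n = 12: C(12, 5) = 792; 792 < 512? NO
  n = 13: C(13, 5) = 1287; 1287 < 512? NO
The largest n with C(n, 5) < 512 is n = 11 (where E[X] = 231/256 ≈ 0.902). Hence R(5, 5) > 11, i.e. R(5, 5) ≥ 12.

Largest n = 11; hence R(5, 5) > 11.


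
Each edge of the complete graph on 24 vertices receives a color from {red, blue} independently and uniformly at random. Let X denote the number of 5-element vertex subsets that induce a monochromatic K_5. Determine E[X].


Let X = Σ_S X_S over the C(24, 5) = 42504 subsets S of size 5, where X_S = 1 if the K_5 on S is monochromatic.
For a fixed S, the K_5 on S has C(5, 2) = 10 edges. P[all 10 edges red] = (1/2)^10, and likewise for blue, so P[monochromatic] = 2·(1/2)^10 = 2^{1 − 10} = 1/512.
By linearity: E[X] = C(24, 5) · 2^{1 − 10} = 42504 · 1/512 = 5313/64.
Numerically: E[X] ≈ 83.015625.

E[X] = C(24,5)·2^(1−C(5,2)) = 5313/64 ≈ 83.015625.


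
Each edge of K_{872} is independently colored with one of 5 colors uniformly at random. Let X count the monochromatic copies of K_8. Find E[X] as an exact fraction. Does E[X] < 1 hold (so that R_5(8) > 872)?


E[X] = C(872, 8) · 5^{1 − 28} = 8028343903111291045 · 5^{−27} = 8028343903111291045/7450580596923828125.
As a reduced fraction: E[X] = 1605668780622258209/1490116119384765625 ≈ 1.078.
Is E[X] < 1? NO.
Since E[X] ≥ 1, the first-moment bound is inconclusive at n = 872; it does NOT by itself certify R_5(8) > 872.

E[X] = 1605668780622258209/1490116119384765625 ≈ 1.078; E[X] ≥ 1; first-moment method inconclusive here.


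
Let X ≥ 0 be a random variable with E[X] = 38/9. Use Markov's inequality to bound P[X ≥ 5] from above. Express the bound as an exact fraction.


μ = E[X] = 38/9, a = 5.
Markov: P[X ≥ 5] ≤ μ/a = (38/9)/5 = 38/45.
Numerically: ≈ 0.84444.
(Since a = 5 > μ = 4.22222, the bound 38/45 is < 1 and informative.)

P[X ≥ 5] ≤ 38/45 ≈ 0.84444.
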